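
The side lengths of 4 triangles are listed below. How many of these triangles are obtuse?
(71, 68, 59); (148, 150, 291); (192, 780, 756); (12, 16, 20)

1

(71,68,59): 59²+68² = 8105 > 5041 = 71² → acute
(148,150,291): 148²+150² = 44404 < 84681 = 291² → obtuse
(192,780,756): 192²+756² = 608400 = 780² → right
(12,16,20): 12²+16² = 400 = 20² → right
1 of the 4 is obtuse.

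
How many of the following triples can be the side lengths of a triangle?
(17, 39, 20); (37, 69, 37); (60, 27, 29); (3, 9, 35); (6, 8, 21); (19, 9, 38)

(17,20,39): 17+20 ≤ 39 → not valid
(37,37,69): 37+37 > 69 → valid
(27,29,60): 27+29 ≤ 60 → not valid
(3,9,35): 3+9 ≤ 35 → not valid
(6,8,21): 6+8 ≤ 21 → not valid
(9,19,38): 9+19 ≤ 38 → not valid
1 of the 6 triples forms a triangle.

1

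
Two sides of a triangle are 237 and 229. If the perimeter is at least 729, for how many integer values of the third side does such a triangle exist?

Triangle inequality: 8 < x < 466. Perimeter ≥ 729 gives x ≥ 729 − 237 − 229 = 263.
So 263 ≤ x < 466; integers 263 through 465: 203 values.

203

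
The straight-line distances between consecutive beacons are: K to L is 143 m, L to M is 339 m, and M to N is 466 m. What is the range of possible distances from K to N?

The maximum is all hops collinear in one direction: 143 + 339 + 466 = 948.
The longest hop is 466; the others sum to 482. Since 466 ≤ 482, the path can fold back on itself completely, so the minimum distance is 0.

0 ≤ KN ≤ 948 m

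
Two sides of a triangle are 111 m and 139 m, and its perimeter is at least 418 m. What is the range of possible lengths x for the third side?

168 ≤ x < 250

Triangle inequality alone gives 28 < x < 250.
The perimeter condition gives x ≥ 418 − 111 − 139 = 168.
Intersecting the two: 168 ≤ x < 250.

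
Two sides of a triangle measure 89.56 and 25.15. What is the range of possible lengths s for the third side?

By the triangle inequality, s must be less than 89.56 + 25.15 = 114.71 and greater than |89.56 − 25.15| = 64.41.

64.41 < s < 114.71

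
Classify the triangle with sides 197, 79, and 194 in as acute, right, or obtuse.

acute

Compare the square of the longest side to the sum of squares of the other two: 79² + 194² = 43877 > 38809 = 197².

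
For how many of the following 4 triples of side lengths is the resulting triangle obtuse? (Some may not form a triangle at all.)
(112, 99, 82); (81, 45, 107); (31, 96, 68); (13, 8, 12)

(112,99,82): 82²+99² = 16525 > 12544 = 112² → acute
(81,45,107): 45²+81² = 8586 < 11449 = 107² → obtuse
(31,96,68): 31²+68² = 5585 < 9216 = 96² → obtuse
(13,8,12): 8²+12² = 208 > 169 = 13² → acute
2 of the 4 are obtuse.

2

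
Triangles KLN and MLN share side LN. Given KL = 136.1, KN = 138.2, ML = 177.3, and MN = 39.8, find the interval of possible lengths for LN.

137.5 < LN < 217.1

From triangle KLN: |136.1 − 138.2| < LN < 136.1 + 138.2, i.e. 2.1 < LN < 274.3.
From triangle MLN: 137.5 < LN < 217.1.
Both must hold, so LN lies in the intersection.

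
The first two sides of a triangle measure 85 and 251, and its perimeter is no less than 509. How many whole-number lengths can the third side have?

Triangle inequality: 166 < x < 336. Perimeter ≥ 509 gives x ≥ 509 − 85 − 251 = 173.
So 173 ≤ x < 336; integers 173 through 335: 163 values.

163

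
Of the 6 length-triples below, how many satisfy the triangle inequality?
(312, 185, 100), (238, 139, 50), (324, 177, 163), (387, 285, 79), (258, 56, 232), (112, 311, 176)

2

(100,185,312): 100+185 ≤ 312 → not valid
(50,139,238): 50+139 ≤ 238 → not valid
(163,177,324): 163+177 > 324 → valid
(79,285,387): 79+285 ≤ 387 → not valid
(56,232,258): 56+232 > 258 → valid
(112,176,311): 112+176 ≤ 311 → not valid
2 of the 6 triples form a triangle.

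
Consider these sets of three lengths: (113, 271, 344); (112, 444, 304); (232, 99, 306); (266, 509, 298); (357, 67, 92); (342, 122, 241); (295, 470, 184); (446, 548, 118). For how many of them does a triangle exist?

(113,271,344): 113+271 > 344 → valid
(112,304,444): 112+304 ≤ 444 → not valid
(99,232,306): 99+232 > 306 → valid
(266,298,509): 266+298 > 509 → valid
(67,92,357): 67+92 ≤ 357 → not valid
(122,241,342): 122+241 > 342 → valid
(184,295,470): 184+295 > 470 → valid
(118,446,548): 118+446 > 548 → valid
6 of the 8 triples form a triangle.

6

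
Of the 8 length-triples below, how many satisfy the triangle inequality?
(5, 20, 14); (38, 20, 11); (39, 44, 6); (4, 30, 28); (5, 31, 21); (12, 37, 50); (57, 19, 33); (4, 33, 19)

2

(5,14,20): 5+14 ≤ 20 → not valid
(11,20,38): 11+20 ≤ 38 → not valid
(6,39,44): 6+39 > 44 → valid
(4,28,30): 4+28 > 30 → valid
(5,21,31): 5+21 ≤ 31 → not valid
(12,37,50): 12+37 ≤ 50 → not valid
(19,33,57): 19+33 ≤ 57 → not valid
(4,19,33): 4+19 ≤ 33 → not valid
2 of the 8 triples form a triangle.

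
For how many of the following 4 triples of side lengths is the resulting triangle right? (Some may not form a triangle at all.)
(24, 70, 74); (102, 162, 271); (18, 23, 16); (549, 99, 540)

2

(24,70,74): 24²+70² = 5476 = 74² → right
(102,162,271): 102+162 ≤ 271, not a triangle
(18,23,16): 16²+18² = 580 > 529 = 23² → acute
(549,99,540): 99²+540² = 301401 = 549² → right
2 of the 4 are right.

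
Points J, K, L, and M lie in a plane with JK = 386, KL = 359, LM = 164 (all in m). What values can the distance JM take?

0 ≤ JM ≤ 909 m

The maximum is all hops collinear in one direction: 386 + 359 + 164 = 909.
The longest hop is 386; the others sum to 523. Since 386 ≤ 523, the path can fold back on itself completely, so the minimum distance is 0.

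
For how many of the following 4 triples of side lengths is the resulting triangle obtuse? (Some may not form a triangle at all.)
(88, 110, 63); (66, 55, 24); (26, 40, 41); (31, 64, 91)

3

(88,110,63): 63²+88² = 11713 < 12100 = 110² → obtuse
(66,55,24): 24²+55² = 3601 < 4356 = 66² → obtuse
(26,40,41): 26²+40² = 2276 > 1681 = 41² → acute
(31,64,91): 31²+64² = 5057 < 8281 = 91² → obtuse
3 of the 4 are obtuse.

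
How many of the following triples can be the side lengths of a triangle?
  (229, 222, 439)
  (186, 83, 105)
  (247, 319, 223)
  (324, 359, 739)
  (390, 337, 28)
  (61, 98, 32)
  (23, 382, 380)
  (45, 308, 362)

4

(222,229,439): 222+229 > 439 → valid
(83,105,186): 83+105 > 186 → valid
(223,247,319): 223+247 > 319 → valid
(324,359,739): 324+359 ≤ 739 → not valid
(28,337,390): 28+337 ≤ 390 → not valid
(32,61,98): 32+61 ≤ 98 → not valid
(23,380,382): 23+380 > 382 → valid
(45,308,362): 45+308 ≤ 362 → not valid
4 of the 8 triples form a triangle.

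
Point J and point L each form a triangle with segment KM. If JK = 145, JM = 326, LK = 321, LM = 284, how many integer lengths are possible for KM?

From triangle JKM: 181 < KM < 471.
From triangle LKM: 37 < KM < 605.
Intersection: 181 < KM < 471, so integers 182 through 470: 289 values.

289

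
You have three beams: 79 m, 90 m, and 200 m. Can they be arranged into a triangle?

No

The longest side is 200, but the other two sum to only 169.
169 < 200, so the triangle inequality fails.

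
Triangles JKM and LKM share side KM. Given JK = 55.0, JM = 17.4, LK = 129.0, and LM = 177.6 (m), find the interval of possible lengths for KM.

From triangle JKM: |55.0 − 17.4| < KM < 55.0 + 17.4, i.e. 37.6 < KM < 72.4.
From triangle LKM: 48.6 < KM < 306.6.
Both must hold, so KM lies in the intersection.

48.6 < KM < 72.4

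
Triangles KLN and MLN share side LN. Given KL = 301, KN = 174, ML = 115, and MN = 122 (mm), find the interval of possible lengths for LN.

127 < LN < 237

From triangle KLN: |301 − 174| < LN < 301 + 174, i.e. 127 < LN < 475.
From triangle MLN: 7 < LN < 237.
Both must hold, so LN lies in the intersection.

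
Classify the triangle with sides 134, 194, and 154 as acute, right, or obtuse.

Compare the square of the longest side to the sum of squares of the other two: 134² + 154² = 41672 > 37636 = 194².

acute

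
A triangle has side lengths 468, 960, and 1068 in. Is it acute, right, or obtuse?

Compare the square of the longest side to the sum of squares of the other two: 468² + 960² = 1140624 = 1068².

right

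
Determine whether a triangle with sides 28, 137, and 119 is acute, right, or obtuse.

obtuse

Compare the square of the longest side to the sum of squares of the other two: 28² + 119² = 14945 < 18769 = 137².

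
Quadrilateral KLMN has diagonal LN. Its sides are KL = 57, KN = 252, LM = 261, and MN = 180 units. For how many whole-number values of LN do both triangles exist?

From triangle KLN: 195 < LN < 309.
From triangle MLN: 81 < LN < 441.
Intersection: 195 < LN < 309, so integers 196 through 308: 113 values.

113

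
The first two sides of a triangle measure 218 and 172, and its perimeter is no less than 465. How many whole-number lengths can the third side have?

315

Triangle inequality: 46 < x < 390. Perimeter ≥ 465 gives x ≥ 465 − 218 − 172 = 75.
So 75 ≤ x < 390; integers 75 through 389: 315 values.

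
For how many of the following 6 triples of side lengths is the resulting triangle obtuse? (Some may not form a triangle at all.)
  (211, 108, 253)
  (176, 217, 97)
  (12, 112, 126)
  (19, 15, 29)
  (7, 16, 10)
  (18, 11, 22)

5

(211,108,253): 108²+211² = 56185 < 64009 = 253² → obtuse
(176,217,97): 97²+176² = 40385 < 47089 = 217² → obtuse
(12,112,126): 12+112 ≤ 126, not a triangle
(19,15,29): 15²+19² = 586 < 841 = 29² → obtuse
(7,16,10): 7²+10² = 149 < 256 = 16² → obtuse
(18,11,22): 11²+18² = 445 < 484 = 22² → obtuse
5 of the 6 are obtuse.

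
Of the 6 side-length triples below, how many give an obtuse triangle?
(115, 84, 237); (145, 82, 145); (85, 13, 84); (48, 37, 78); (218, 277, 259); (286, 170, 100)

1

(115,84,237): 84+115 ≤ 237, not a triangle
(145,82,145): 82²+145² = 27749 > 21025 = 145² → acute
(85,13,84): 13²+84² = 7225 = 85² → right
(48,37,78): 37²+48² = 3673 < 6084 = 78² → obtuse
(218,277,259): 218²+259² = 114605 > 76729 = 277² → acute
(286,170,100): 100+170 ≤ 286, not a triangle
1 of the 6 is obtuse.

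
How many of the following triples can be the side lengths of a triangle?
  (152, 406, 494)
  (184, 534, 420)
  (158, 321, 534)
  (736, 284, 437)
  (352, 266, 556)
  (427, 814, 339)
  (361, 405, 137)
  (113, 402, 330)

(152,406,494): 152+406 > 494 → valid
(184,420,534): 184+420 > 534 → valid
(158,321,534): 158+321 ≤ 534 → not valid
(284,437,736): 284+437 ≤ 736 → not valid
(266,352,556): 266+352 > 556 → valid
(339,427,814): 339+427 ≤ 814 → not valid
(137,361,405): 137+361 > 405 → valid
(113,330,402): 113+330 > 402 → valid
5 of the 8 triples form a triangle.

5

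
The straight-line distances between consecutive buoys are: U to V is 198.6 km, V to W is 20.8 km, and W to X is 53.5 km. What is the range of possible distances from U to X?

124.3 ≤ UX ≤ 272.9 km

The maximum is all hops collinear in one direction: 198.6 + 20.8 + 53.5 = 272.9.
The longest hop is 198.6; the others sum to 74.3. Folding the others back against it leaves at least 198.6 − 74.3 = 124.3.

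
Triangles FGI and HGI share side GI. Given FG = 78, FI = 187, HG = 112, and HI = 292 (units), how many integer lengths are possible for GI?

84

From triangle FGI: 109 < GI < 265.
From triangle HGI: 180 < GI < 404.
Intersection: 180 < GI < 265, so integers 181 through 264: 84 values.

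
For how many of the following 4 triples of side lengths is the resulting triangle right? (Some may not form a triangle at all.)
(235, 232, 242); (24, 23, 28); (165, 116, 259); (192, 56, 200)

1

(235,232,242): 232²+235² = 109049 > 58564 = 242² → acute
(24,23,28): 23²+24² = 1105 > 784 = 28² → acute
(165,116,259): 116²+165² = 40681 < 67081 = 259² → obtuse
(192,56,200): 56²+192² = 40000 = 200² → right
1 of the 4 is right.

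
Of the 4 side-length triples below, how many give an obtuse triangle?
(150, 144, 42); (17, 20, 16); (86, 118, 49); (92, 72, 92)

1

(150,144,42): 42²+144² = 22500 = 150² → right
(17,20,16): 16²+17² = 545 > 400 = 20² → acute
(86,118,49): 49²+86² = 9797 < 13924 = 118² → obtuse
(92,72,92): 72²+92² = 13648 > 8464 = 92² → acute
1 of the 4 is obtuse.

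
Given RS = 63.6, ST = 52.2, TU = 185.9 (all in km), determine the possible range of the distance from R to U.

The maximum is all hops collinear in one direction: 63.6 + 52.2 + 185.9 = 301.7.
The longest hop is 185.9; the others sum to 115.8. Folding the others back against it leaves at least 185.9 − 115.8 = 70.1.

70.1 ≤ RU ≤ 301.7 km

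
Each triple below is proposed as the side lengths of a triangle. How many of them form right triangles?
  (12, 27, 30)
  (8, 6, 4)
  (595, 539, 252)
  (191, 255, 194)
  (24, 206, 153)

1

(12,27,30): 12²+27² = 873 < 900 = 30² → obtuse
(8,6,4): 4²+6² = 52 < 64 = 8² → obtuse
(595,539,252): 252²+539² = 354025 = 595² → right
(191,255,194): 191²+194² = 74117 > 65025 = 255² → acute
(24,206,153): 24+153 ≤ 206, not a triangle
1 of the 5 is right.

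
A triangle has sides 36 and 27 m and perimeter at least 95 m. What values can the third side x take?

32 ≤ x < 63 m

Triangle inequality alone gives 9 < x < 63.
The perimeter condition gives x ≥ 95 − 36 − 27 = 32.
Intersecting the two: 32 ≤ x < 63.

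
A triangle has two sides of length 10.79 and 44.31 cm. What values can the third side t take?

33.52 < t < 55.10 (cm)

By the triangle inequality, t must be less than 10.79 + 44.31 = 55.10 and greater than |10.79 − 44.31| = 33.52.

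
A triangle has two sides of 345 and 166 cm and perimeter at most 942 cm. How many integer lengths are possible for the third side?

252

Triangle inequality: 179 < x < 511. Perimeter ≤ 942 gives x ≤ 942 − 345 − 166 = 431.
So 179 < x ≤ 431; integers 180 through 431: 252 values.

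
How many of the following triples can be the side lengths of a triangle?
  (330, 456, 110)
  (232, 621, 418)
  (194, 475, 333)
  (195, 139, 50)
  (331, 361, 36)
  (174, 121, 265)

(110,330,456): 110+330 ≤ 456 → not valid
(232,418,621): 232+418 > 621 → valid
(194,333,475): 194+333 > 475 → valid
(50,139,195): 50+139 ≤ 195 → not valid
(36,331,361): 36+331 > 361 → valid
(121,174,265): 121+174 > 265 → valid
4 of the 6 triples form a triangle.

4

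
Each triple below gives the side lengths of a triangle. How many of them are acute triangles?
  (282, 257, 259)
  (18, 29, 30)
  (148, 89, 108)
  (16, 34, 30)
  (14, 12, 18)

(282,257,259): 257²+259² = 133130 > 79524 = 282² → acute
(18,29,30): 18²+29² = 1165 > 900 = 30² → acute
(148,89,108): 89²+108² = 19585 < 21904 = 148² → obtuse
(16,34,30): 16²+30² = 1156 = 34² → right
(14,12,18): 12²+14² = 340 > 324 = 18² → acute
3 of the 5 are acute.

3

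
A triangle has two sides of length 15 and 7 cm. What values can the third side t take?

By the triangle inequality, t must be less than 15 + 7 = 22 and greater than |15 − 7| = 8.

8 < t < 22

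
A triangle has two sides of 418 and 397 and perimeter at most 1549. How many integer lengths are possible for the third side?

Triangle inequality: 21 < x < 815. Perimeter ≤ 1549 gives x ≤ 1549 − 418 − 397 = 734.
So 21 < x ≤ 734; integers 22 through 734: 713 values.

713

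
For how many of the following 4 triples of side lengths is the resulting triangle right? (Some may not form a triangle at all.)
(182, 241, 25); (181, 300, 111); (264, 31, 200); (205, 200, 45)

(182,241,25): 25+182 ≤ 241, not a triangle
(181,300,111): 111+181 ≤ 300, not a triangle
(264,31,200): 31+200 ≤ 264, not a triangle
(205,200,45): 45²+200² = 42025 = 205² → right
1 of the 4 is right.

1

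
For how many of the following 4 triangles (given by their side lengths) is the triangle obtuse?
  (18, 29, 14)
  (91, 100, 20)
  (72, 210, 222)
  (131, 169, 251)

3

(18,29,14): 14²+18² = 520 < 841 = 29² → obtuse
(91,100,20): 20²+91² = 8681 < 10000 = 100² → obtuse
(72,210,222): 72²+210² = 49284 = 222² → right
(131,169,251): 131²+169² = 45722 < 63001 = 251² → obtuse
3 of the 4 are obtuse.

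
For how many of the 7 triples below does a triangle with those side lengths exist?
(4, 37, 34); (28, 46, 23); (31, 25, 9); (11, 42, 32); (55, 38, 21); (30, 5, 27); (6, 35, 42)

6

(4,34,37): 4+34 > 37 → valid
(23,28,46): 23+28 > 46 → valid
(9,25,31): 9+25 > 31 → valid
(11,32,42): 11+32 > 42 → valid
(21,38,55): 21+38 > 55 → valid
(5,27,30): 5+27 > 30 → valid
(6,35,42): 6+35 ≤ 42 → not valid
6 of the 7 triples form a triangle.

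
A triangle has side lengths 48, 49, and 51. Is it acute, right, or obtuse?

acute

Compare the square of the longest side to the sum of squares of the other two: 48² + 49² = 4705 > 2601 = 51².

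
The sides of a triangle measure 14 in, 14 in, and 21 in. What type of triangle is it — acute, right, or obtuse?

Compare the square of the longest side to the sum of squares of the other two: 14² + 14² = 392 < 441 = 21².

obtuse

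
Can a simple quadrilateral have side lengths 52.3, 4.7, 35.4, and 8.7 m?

For a quadrilateral, each side must be shorter than the sum of the others.
Here the longest side is 52.3, but the remaining 3 sides sum to only 48.8.

No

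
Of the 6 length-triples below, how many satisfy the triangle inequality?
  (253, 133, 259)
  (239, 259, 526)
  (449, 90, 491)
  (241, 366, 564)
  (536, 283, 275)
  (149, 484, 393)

5

(133,253,259): 133+253 > 259 → valid
(239,259,526): 239+259 ≤ 526 → not valid
(90,449,491): 90+449 > 491 → valid
(241,366,564): 241+366 > 564 → valid
(275,283,536): 275+283 > 536 → valid
(149,393,484): 149+393 > 484 → valid
5 of the 6 triples form a triangle.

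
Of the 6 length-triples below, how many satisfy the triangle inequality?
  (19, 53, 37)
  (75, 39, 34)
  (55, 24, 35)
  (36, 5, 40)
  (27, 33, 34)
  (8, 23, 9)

4

(19,37,53): 19+37 > 53 → valid
(34,39,75): 34+39 ≤ 75 → not valid
(24,35,55): 24+35 > 55 → valid
(5,36,40): 5+36 > 40 → valid
(27,33,34): 27+33 > 34 → valid
(8,9,23): 8+9 ≤ 23 → not valid
4 of the 6 triples form a triangle.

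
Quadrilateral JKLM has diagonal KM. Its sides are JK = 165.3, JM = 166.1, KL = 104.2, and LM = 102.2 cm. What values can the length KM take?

2.0 < KM < 206.4

From triangle JKM: |165.3 − 166.1| < KM < 165.3 + 166.1, i.e. 0.8 < KM < 331.4.
From triangle LKM: 2.0 < KM < 206.4.
Both must hold, so KM lies in the intersection.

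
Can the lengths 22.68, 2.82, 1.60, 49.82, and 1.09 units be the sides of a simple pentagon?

For a pentagon, each side must be shorter than the sum of the others.
Here the longest side is 49.82, but the remaining 4 sides sum to only 28.19.

No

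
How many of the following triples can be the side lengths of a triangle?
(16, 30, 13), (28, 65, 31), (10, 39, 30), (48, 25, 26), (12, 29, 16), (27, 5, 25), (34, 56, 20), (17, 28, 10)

(13,16,30): 13+16 ≤ 30 → not valid
(28,31,65): 28+31 ≤ 65 → not valid
(10,30,39): 10+30 > 39 → valid
(25,26,48): 25+26 > 48 → valid
(12,16,29): 12+16 ≤ 29 → not valid
(5,25,27): 5+25 > 27 → valid
(20,34,56): 20+34 ≤ 56 → not valid
(10,17,28): 10+17 ≤ 28 → not valid
3 of the 8 triples form a triangle.

3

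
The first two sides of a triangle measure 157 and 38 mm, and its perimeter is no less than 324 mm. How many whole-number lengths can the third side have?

66

Triangle inequality: 119 < x < 195. Perimeter ≥ 324 gives x ≥ 324 − 157 − 38 = 129.
So 129 ≤ x < 195; integers 129 through 194: 66 values.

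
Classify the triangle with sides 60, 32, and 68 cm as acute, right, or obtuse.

Compare the square of the longest side to the sum of squares of the other two: 32² + 60² = 4624 = 68².

right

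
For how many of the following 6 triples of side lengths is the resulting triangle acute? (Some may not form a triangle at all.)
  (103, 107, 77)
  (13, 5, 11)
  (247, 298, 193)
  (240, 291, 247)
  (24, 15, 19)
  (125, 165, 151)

(103,107,77): 77²+103² = 16538 > 11449 = 107² → acute
(13,5,11): 5²+11² = 146 < 169 = 13² → obtuse
(247,298,193): 193²+247² = 98258 > 88804 = 298² → acute
(240,291,247): 240²+247² = 118609 > 84681 = 291² → acute
(24,15,19): 15²+19² = 586 > 576 = 24² → acute
(125,165,151): 125²+151² = 38426 > 27225 = 165² → acute
5 of the 6 are acute.

5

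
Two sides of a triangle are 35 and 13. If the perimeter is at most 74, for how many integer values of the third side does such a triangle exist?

Triangle inequality: 22 < x < 48. Perimeter ≤ 74 gives x ≤ 74 − 35 − 13 = 26.
So 22 < x ≤ 26; integers 23 through 26: 4 values.

4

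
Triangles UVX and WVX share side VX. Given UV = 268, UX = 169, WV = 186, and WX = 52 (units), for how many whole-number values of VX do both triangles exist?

103

From triangle UVX: 99 < VX < 437.
From triangle WVX: 134 < VX < 238.
Intersection: 134 < VX < 238, so integers 135 through 237: 103 values.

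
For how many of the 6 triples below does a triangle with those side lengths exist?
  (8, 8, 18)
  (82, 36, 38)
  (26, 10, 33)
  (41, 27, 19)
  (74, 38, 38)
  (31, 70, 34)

3

(8,8,18): 8+8 ≤ 18 → not valid
(36,38,82): 36+38 ≤ 82 → not valid
(10,26,33): 10+26 > 33 → valid
(19,27,41): 19+27 > 41 → valid
(38,38,74): 38+38 > 74 → valid
(31,34,70): 31+34 ≤ 70 → not valid
3 of the 6 triples form a triangle.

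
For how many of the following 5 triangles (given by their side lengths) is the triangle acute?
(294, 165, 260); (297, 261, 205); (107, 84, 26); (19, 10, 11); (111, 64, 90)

(294,165,260): 165²+260² = 94825 > 86436 = 294² → acute
(297,261,205): 205²+261² = 110146 > 88209 = 297² → acute
(107,84,26): 26²+84² = 7732 < 11449 = 107² → obtuse
(19,10,11): 10²+11² = 221 < 361 = 19² → obtuse
(111,64,90): 64²+90² = 12196 < 12321 = 111² → obtuse
2 of the 5 are acute.

2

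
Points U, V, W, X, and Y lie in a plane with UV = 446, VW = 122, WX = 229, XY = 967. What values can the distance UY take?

170 ≤ UY ≤ 1764

The maximum is all hops collinear in one direction: 446 + 122 + 229 + 967 = 1764.
The longest hop is 967; the others sum to 797. Folding the others back against it leaves at least 967 − 797 = 170.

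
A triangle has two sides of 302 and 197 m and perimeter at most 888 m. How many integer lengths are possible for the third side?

284

Triangle inequality: 105 < x < 499. Perimeter ≤ 888 gives x ≤ 888 − 302 − 197 = 389.
So 105 < x ≤ 389; integers 106 through 389: 284 values.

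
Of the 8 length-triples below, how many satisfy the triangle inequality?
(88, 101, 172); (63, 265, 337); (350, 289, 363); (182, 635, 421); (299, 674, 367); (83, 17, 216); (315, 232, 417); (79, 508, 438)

4

(88,101,172): 88+101 > 172 → valid
(63,265,337): 63+265 ≤ 337 → not valid
(289,350,363): 289+350 > 363 → valid
(182,421,635): 182+421 ≤ 635 → not valid
(299,367,674): 299+367 ≤ 674 → not valid
(17,83,216): 17+83 ≤ 216 → not valid
(232,315,417): 232+315 > 417 → valid
(79,438,508): 79+438 > 508 → valid
4 of the 8 triples form a triangle.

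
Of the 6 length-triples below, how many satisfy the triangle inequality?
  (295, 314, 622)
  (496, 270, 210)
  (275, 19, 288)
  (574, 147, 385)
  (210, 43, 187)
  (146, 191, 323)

(295,314,622): 295+314 ≤ 622 → not valid
(210,270,496): 210+270 ≤ 496 → not valid
(19,275,288): 19+275 > 288 → valid
(147,385,574): 147+385 ≤ 574 → not valid
(43,187,210): 43+187 > 210 → valid
(146,191,323): 146+191 > 323 → valid
3 of the 6 triples form a triangle.

3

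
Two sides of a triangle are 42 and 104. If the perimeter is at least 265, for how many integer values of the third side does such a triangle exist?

Triangle inequality: 62 < x < 146. Perimeter ≥ 265 gives x ≥ 265 − 42 − 104 = 119.
So 119 ≤ x < 146; integers 119 through 145: 27 values.

27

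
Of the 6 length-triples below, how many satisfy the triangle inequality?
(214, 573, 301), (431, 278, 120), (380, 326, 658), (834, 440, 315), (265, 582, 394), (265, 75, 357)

2

(214,301,573): 214+301 ≤ 573 → not valid
(120,278,431): 120+278 ≤ 431 → not valid
(326,380,658): 326+380 > 658 → valid
(315,440,834): 315+440 ≤ 834 → not valid
(265,394,582): 265+394 > 582 → valid
(75,265,357): 75+265 ≤ 357 → not valid
2 of the 6 triples form a triangle.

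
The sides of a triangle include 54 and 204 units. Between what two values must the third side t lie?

150 < t < 258 (units)

By the triangle inequality, t must be less than 54 + 204 = 258 and greater than |54 − 204| = 150.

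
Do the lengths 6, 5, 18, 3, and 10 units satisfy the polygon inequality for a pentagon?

Yes

A pentagon exists iff every side is shorter than the sum of the others — equivalently, the longest side is less than the sum of the rest.
Longest side 18 < 24 (sum of the remaining 4), so yes.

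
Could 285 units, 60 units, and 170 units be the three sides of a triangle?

No

The longest side is 285, but the other two sum to only 230.
230 < 285, so the triangle inequality fails.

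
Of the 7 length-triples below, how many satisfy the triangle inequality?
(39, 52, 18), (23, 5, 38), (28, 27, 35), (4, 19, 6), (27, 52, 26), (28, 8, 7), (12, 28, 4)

3

(18,39,52): 18+39 > 52 → valid
(5,23,38): 5+23 ≤ 38 → not valid
(27,28,35): 27+28 > 35 → valid
(4,6,19): 4+6 ≤ 19 → not valid
(26,27,52): 26+27 > 52 → valid
(7,8,28): 7+8 ≤ 28 → not valid
(4,12,28): 4+12 ≤ 28 → not valid
3 of the 7 triples form a triangle.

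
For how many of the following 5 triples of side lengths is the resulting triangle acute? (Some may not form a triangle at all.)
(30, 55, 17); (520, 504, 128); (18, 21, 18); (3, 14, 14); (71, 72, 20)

(30,55,17): 17+30 ≤ 55, not a triangle
(520,504,128): 128²+504² = 270400 = 520² → right
(18,21,18): 18²+18² = 648 > 441 = 21² → acute
(3,14,14): 3²+14² = 205 > 196 = 14² → acute
(71,72,20): 20²+71² = 5441 > 5184 = 72² → acute
3 of the 5 are acute.

3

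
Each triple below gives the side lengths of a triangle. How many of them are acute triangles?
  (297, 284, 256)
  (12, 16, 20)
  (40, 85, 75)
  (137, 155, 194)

2

(297,284,256): 256²+284² = 146192 > 88209 = 297² → acute
(12,16,20): 12²+16² = 400 = 20² → right
(40,85,75): 40²+75² = 7225 = 85² → right
(137,155,194): 137²+155² = 42794 > 37636 = 194² → acute
2 of the 4 are acute.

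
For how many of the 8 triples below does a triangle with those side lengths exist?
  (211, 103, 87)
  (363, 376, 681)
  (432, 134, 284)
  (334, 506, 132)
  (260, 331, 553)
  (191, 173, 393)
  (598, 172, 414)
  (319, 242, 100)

3

(87,103,211): 87+103 ≤ 211 → not valid
(363,376,681): 363+376 > 681 → valid
(134,284,432): 134+284 ≤ 432 → not valid
(132,334,506): 132+334 ≤ 506 → not valid
(260,331,553): 260+331 > 553 → valid
(173,191,393): 173+191 ≤ 393 → not valid
(172,414,598): 172+414 ≤ 598 → not valid
(100,242,319): 100+242 > 319 → valid
3 of the 8 triples form a triangle.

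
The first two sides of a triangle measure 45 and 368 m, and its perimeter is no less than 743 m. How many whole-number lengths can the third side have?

Triangle inequality: 323 < x < 413. Perimeter ≥ 743 gives x ≥ 743 − 45 − 368 = 330.
So 330 ≤ x < 413; integers 330 through 412: 83 values.

83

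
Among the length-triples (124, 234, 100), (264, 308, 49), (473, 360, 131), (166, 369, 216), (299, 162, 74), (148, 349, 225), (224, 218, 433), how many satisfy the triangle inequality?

(100,124,234): 100+124 ≤ 234 → not valid
(49,264,308): 49+264 > 308 → valid
(131,360,473): 131+360 > 473 → valid
(166,216,369): 166+216 > 369 → valid
(74,162,299): 74+162 ≤ 299 → not valid
(148,225,349): 148+225 > 349 → valid
(218,224,433): 218+224 > 433 → valid
5 of the 7 triples form a triangle.

5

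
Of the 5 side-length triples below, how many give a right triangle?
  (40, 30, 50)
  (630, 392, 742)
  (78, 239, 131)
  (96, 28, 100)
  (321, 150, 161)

3

(40,30,50): 30²+40² = 2500 = 50² → right
(630,392,742): 392²+630² = 550564 = 742² → right
(78,239,131): 78+131 ≤ 239, not a triangle
(96,28,100): 28²+96² = 10000 = 100² → right
(321,150,161): 150+161 ≤ 321, not a triangle
3 of the 5 are right.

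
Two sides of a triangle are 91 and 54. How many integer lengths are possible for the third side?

The third side lies in the open interval (37, 145).
Integers from 38 to 144 inclusive: 144 − 38 + 1 = 107.

107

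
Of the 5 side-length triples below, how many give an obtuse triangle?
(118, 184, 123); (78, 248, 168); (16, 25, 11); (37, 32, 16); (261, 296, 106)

(118,184,123): 118²+123² = 29053 < 33856 = 184² → obtuse
(78,248,168): 78+168 ≤ 248, not a triangle
(16,25,11): 11²+16² = 377 < 625 = 25² → obtuse
(37,32,16): 16²+32² = 1280 < 1369 = 37² → obtuse
(261,296,106): 106²+261² = 79357 < 87616 = 296² → obtuse
4 of the 5 are obtuse.

4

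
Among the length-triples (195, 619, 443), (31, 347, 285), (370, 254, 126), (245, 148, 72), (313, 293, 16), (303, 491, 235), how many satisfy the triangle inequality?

3

(195,443,619): 195+443 > 619 → valid
(31,285,347): 31+285 ≤ 347 → not valid
(126,254,370): 126+254 > 370 → valid
(72,148,245): 72+148 ≤ 245 → not valid
(16,293,313): 16+293 ≤ 313 → not valid
(235,303,491): 235+303 > 491 → valid
3 of the 6 triples form a triangle.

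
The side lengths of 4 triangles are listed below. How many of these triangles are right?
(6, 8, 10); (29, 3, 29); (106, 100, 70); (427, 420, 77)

2

(6,8,10): 6²+8² = 100 = 10² → right
(29,3,29): 3²+29² = 850 > 841 = 29² → acute
(106,100,70): 70²+100² = 14900 > 11236 = 106² → acute
(427,420,77): 77²+420² = 182329 = 427² → right
2 of the 4 are right.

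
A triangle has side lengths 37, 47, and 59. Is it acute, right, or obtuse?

Compare the square of the longest side to the sum of squares of the other two: 37² + 47² = 3578 > 3481 = 59².

acute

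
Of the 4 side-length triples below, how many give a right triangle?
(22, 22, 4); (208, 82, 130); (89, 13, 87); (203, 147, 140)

(22,22,4): 4²+22² = 500 > 484 = 22² → acute
(208,82,130): 82²+130² = 23624 < 43264 = 208² → obtuse
(89,13,87): 13²+87² = 7738 < 7921 = 89² → obtuse
(203,147,140): 140²+147² = 41209 = 203² → right
1 of the 4 is right.

1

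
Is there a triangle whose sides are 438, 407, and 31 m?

No

The two shorter sides sum to 438, exactly equal to the longest side 438.
That gives only a degenerate (flat) triangle — the inequality must be strict.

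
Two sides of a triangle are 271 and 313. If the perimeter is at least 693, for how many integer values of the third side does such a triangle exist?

475

Triangle inequality: 42 < x < 584. Perimeter ≥ 693 gives x ≥ 693 − 271 − 313 = 109.
So 109 ≤ x < 584; integers 109 through 583: 475 values.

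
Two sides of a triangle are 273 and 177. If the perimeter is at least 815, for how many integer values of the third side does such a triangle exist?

85

Triangle inequality: 96 < x < 450. Perimeter ≥ 815 gives x ≥ 815 − 273 − 177 = 365.
So 365 ≤ x < 450; integers 365 through 449: 85 values.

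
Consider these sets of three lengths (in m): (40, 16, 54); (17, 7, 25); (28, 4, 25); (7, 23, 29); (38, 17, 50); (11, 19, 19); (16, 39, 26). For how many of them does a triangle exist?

6

(16,40,54): 16+40 > 54 → valid
(7,17,25): 7+17 ≤ 25 → not valid
(4,25,28): 4+25 > 28 → valid
(7,23,29): 7+23 > 29 → valid
(17,38,50): 17+38 > 50 → valid
(11,19,19): 11+19 > 19 → valid
(16,26,39): 16+26 > 39 → valid
6 of the 7 triples form a triangle.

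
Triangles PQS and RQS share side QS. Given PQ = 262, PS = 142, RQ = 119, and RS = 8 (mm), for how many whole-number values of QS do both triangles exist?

6

From triangle PQS: 120 < QS < 404.
From triangle RQS: 111 < QS < 127.
Intersection: 120 < QS < 127, so integers 121 through 126: 6 values.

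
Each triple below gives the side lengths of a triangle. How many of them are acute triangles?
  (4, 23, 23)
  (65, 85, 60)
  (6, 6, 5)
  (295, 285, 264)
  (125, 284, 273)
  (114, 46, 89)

(4,23,23): 4²+23² = 545 > 529 = 23² → acute
(65,85,60): 60²+65² = 7825 > 7225 = 85² → acute
(6,6,5): 5²+6² = 61 > 36 = 6² → acute
(295,285,264): 264²+285² = 150921 > 87025 = 295² → acute
(125,284,273): 125²+273² = 90154 > 80656 = 284² → acute
(114,46,89): 46²+89² = 10037 < 12996 = 114² → obtuse
5 of the 6 are acute.

5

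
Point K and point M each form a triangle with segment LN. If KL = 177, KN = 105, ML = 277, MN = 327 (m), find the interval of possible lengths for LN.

72 < LN < 282

From triangle KLN: |177 − 105| < LN < 177 + 105, i.e. 72 < LN < 282.
From triangle MLN: 50 < LN < 604.
Both must hold, so LN lies in the intersection.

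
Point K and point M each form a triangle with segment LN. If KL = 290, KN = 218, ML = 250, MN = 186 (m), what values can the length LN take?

From triangle KLN: |290 − 218| < LN < 290 + 218, i.e. 72 < LN < 508.
From triangle MLN: 64 < LN < 436.
Both must hold, so LN lies in the intersection.

72 < LN < 436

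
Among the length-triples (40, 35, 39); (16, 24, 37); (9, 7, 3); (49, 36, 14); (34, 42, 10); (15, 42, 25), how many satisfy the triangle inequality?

5

(35,39,40): 35+39 > 40 → valid
(16,24,37): 16+24 > 37 → valid
(3,7,9): 3+7 > 9 → valid
(14,36,49): 14+36 > 49 → valid
(10,34,42): 10+34 > 42 → valid
(15,25,42): 15+25 ≤ 42 → not valid
5 of the 6 triples form a triangle.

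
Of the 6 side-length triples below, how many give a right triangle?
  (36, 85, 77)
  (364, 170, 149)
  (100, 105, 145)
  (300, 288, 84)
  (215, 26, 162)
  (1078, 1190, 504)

4

(36,85,77): 36²+77² = 7225 = 85² → right
(364,170,149): 149+170 ≤ 364, not a triangle
(100,105,145): 100²+105² = 21025 = 145² → right
(300,288,84): 84²+288² = 90000 = 300² → right
(215,26,162): 26+162 ≤ 215, not a triangle
(1078,1190,504): 504²+1078² = 1416100 = 1190² → right
4 of the 6 are right.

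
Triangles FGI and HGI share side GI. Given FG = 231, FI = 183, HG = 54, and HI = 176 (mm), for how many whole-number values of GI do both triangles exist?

From triangle FGI: 48 < GI < 414.
From triangle HGI: 122 < GI < 230.
Intersection: 122 < GI < 230, so integers 123 through 229: 107 values.

107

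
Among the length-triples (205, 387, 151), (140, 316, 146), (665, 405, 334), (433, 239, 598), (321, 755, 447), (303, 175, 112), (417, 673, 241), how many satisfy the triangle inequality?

(151,205,387): 151+205 ≤ 387 → not valid
(140,146,316): 140+146 ≤ 316 → not valid
(334,405,665): 334+405 > 665 → valid
(239,433,598): 239+433 > 598 → valid
(321,447,755): 321+447 > 755 → valid
(112,175,303): 112+175 ≤ 303 → not valid
(241,417,673): 241+417 ≤ 673 → not valid
3 of the 7 triples form a triangle.

3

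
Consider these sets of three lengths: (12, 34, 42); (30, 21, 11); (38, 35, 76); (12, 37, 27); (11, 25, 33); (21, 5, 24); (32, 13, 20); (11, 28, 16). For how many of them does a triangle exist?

6

(12,34,42): 12+34 > 42 → valid
(11,21,30): 11+21 > 30 → valid
(35,38,76): 35+38 ≤ 76 → not valid
(12,27,37): 12+27 > 37 → valid
(11,25,33): 11+25 > 33 → valid
(5,21,24): 5+21 > 24 → valid
(13,20,32): 13+20 > 32 → valid
(11,16,28): 11+16 ≤ 28 → not valid
6 of the 8 triples form a triangle.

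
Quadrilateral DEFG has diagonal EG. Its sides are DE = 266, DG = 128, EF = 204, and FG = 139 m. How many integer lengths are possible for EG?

204

From triangle DEG: 138 < EG < 394.
From triangle FEG: 65 < EG < 343.
Intersection: 138 < EG < 343, so integers 139 through 342: 204 values.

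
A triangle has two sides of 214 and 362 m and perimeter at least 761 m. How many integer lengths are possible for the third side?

Triangle inequality: 148 < x < 576. Perimeter ≥ 761 gives x ≥ 761 − 214 − 362 = 185.
So 185 ≤ x < 576; integers 185 through 575: 391 values.

391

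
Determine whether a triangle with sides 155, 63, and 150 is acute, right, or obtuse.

acute

Compare the square of the longest side to the sum of squares of the other two: 63² + 150² = 26469 > 24025 = 155².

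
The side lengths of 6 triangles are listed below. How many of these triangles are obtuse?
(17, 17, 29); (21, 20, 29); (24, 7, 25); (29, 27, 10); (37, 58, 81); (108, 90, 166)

(17,17,29): 17²+17² = 578 < 841 = 29² → obtuse
(21,20,29): 20²+21² = 841 = 29² → right
(24,7,25): 7²+24² = 625 = 25² → right
(29,27,10): 10²+27² = 829 < 841 = 29² → obtuse
(37,58,81): 37²+58² = 4733 < 6561 = 81² → obtuse
(108,90,166): 90²+108² = 19764 < 27556 = 166² → obtuse
4 of the 6 are obtuse.

4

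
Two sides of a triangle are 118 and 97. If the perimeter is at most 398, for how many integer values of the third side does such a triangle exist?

162

Triangle inequality: 21 < x < 215. Perimeter ≤ 398 gives x ≤ 398 − 118 − 97 = 183.
So 21 < x ≤ 183; integers 22 through 183: 162 values.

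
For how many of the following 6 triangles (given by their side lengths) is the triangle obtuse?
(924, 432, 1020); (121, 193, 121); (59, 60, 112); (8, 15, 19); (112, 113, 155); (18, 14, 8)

(924,432,1020): 432²+924² = 1040400 = 1020² → right
(121,193,121): 121²+121² = 29282 < 37249 = 193² → obtuse
(59,60,112): 59²+60² = 7081 < 12544 = 112² → obtuse
(8,15,19): 8²+15² = 289 < 361 = 19² → obtuse
(112,113,155): 112²+113² = 25313 > 24025 = 155² → acute
(18,14,8): 8²+14² = 260 < 324 = 18² → obtuse
4 of the 6 are obtuse.

4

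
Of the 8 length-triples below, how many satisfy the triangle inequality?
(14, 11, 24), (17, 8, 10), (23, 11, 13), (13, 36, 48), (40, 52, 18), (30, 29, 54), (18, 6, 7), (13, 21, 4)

6

(11,14,24): 11+14 > 24 → valid
(8,10,17): 8+10 > 17 → valid
(11,13,23): 11+13 > 23 → valid
(13,36,48): 13+36 > 48 → valid
(18,40,52): 18+40 > 52 → valid
(29,30,54): 29+30 > 54 → valid
(6,7,18): 6+7 ≤ 18 → not valid
(4,13,21): 4+13 ≤ 21 → not valid
6 of the 8 triples form a triangle.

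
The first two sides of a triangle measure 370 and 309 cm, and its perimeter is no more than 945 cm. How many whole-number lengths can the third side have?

Triangle inequality: 61 < x < 679. Perimeter ≤ 945 gives x ≤ 945 − 370 − 309 = 266.
So 61 < x ≤ 266; integers 62 through 266: 205 values.

205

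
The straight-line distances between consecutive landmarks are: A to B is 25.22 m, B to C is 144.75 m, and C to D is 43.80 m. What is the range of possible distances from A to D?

75.73 ≤ AD ≤ 213.77 m

The maximum is all hops collinear in one direction: 25.22 + 144.75 + 43.80 = 213.77.
The longest hop is 144.75; the others sum to 69.02. Folding the others back against it leaves at least 144.75 − 69.02 = 75.73.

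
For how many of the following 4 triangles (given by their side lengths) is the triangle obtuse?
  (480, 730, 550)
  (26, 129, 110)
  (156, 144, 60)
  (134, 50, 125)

(480,730,550): 480²+550² = 532900 = 730² → right
(26,129,110): 26²+110² = 12776 < 16641 = 129² → obtuse
(156,144,60): 60²+144² = 24336 = 156² → right
(134,50,125): 50²+125² = 18125 > 17956 = 134² → acute
1 of the 4 is obtuse.

1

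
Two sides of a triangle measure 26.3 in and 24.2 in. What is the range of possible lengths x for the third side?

By the triangle inequality, x must be less than 26.3 + 24.2 = 50.5 and greater than |26.3 − 24.2| = 2.1.

2.1 < x < 50.5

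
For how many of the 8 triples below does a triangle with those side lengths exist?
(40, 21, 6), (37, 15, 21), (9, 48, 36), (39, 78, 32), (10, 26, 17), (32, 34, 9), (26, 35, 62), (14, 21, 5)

(6,21,40): 6+21 ≤ 40 → not valid
(15,21,37): 15+21 ≤ 37 → not valid
(9,36,48): 9+36 ≤ 48 → not valid
(32,39,78): 32+39 ≤ 78 → not valid
(10,17,26): 10+17 > 26 → valid
(9,32,34): 9+32 > 34 → valid
(26,35,62): 26+35 ≤ 62 → not valid
(5,14,21): 5+14 ≤ 21 → not valid
2 of the 8 triples form a triangle.

2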